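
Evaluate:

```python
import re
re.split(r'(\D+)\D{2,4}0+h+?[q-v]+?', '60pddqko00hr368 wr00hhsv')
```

With the lazy modifier that quantifier settles for the fewest repetitions that let the rest of the pattern succeed (the atoms after it are unaffected and can still be greedy).
With a capturing group present, the delimiter's captured portion is kept in the result list.

['60', 'pddq', '368', ' ', 'v']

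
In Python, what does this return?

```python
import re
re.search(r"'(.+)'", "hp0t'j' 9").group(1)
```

The match spans [4:7] → "'j'".
Captured: group 1 = 'j'.

'j'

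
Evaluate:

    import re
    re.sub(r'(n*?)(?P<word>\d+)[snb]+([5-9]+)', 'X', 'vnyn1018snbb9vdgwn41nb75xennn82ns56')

'vnyXvdgwXxeX'

This matches zero or more of a literal 'n' (lazy) (captured); then one or more of a digit (captured as 'word'); then one or more of one of [snb]; then one or more of a character in [5-9] (captured).
`sub` substitutes 'X' at each match site.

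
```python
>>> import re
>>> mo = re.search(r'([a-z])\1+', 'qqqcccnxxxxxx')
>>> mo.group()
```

'qqq'

`\1` is not a pattern — it's the concrete string captured by group 1, re-applied verbatim.
The match spans [0:3] → 'qqq'.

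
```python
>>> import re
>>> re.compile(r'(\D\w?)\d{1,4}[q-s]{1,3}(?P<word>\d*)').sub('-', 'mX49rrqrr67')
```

This matches a non-digit, then optionally a word character (captured); then 1 to 4 of a digit, then 1 to 3 of a character in [q-s]; then zero or more of a digit (captured as 'word').
Matches: at [0:7] → 'mX49rrq'.
Each match is replaced by '-'.

'-rr67'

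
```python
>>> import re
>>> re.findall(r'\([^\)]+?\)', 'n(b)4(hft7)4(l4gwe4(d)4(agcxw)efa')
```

Walking the string: at [1:4] → '(b)'; at [5:11] → '(hft7)'; at [12:22] → '(l4gwe4(d)'; at [23:30] → '(agcxw)'.
`findall` yields the raw match text (4 of them) because the pattern has no groups.

['(b)', '(hft7)', '(l4gwe4(d)', '(agcxw)']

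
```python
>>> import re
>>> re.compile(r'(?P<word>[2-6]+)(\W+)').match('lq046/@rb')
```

None

Pattern: one or more of a character in [2-6] (captured as 'word'); then one or more of a non-word character (captured).
`re.match` won't scan ahead — the pattern has to work from the very first character.
Here position 0 doesn't satisfy it, so the call returns None.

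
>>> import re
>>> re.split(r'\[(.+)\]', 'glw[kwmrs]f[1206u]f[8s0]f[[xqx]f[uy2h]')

Matches to split on: at [3:38] → '[kwmrs]f[1206u]f[8s0]f[[xqx]f[uy2h]'.
`re.split` interleaves the captured-group text with the surrounding fragments.

['glw', 'kwmrs]f[1206u]f[8s0]f[[xqx]f[uy2h', '']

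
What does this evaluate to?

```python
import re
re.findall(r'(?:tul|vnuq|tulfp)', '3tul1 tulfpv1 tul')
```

Alternation tries branches left to right and keeps the first one that lets the overall match succeed at that position.
Scanning left to right: at [1:4] → 'tul'; at [6:9] → 'tul'; at [14:17] → 'tul'.
`findall` yields the raw match text (3 of them) because the pattern has no groups.

['tul', 'tul', 'tul']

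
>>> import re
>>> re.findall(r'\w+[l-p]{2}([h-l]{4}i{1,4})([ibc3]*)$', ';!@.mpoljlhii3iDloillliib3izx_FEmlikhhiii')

[('ikhhiii', '')]

Pattern: one or more of a word character, then exactly 2 of a character in [l-p]; then exactly 4 of a character in [h-l], then 1 to 4 of the literal 'i' (captured); then zero or more of one of [ibc3] (captured); then anchored at the end.
Multiple groups make `findall` return tuples — one 2-tuple for the one match.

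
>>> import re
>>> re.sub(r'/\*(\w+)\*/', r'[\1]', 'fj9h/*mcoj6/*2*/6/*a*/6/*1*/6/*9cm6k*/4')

'fj9h/*mcoj6[2]6[a]6[1]6[9cm6k]4'

Each match is replaced using the text its own group 1 captured.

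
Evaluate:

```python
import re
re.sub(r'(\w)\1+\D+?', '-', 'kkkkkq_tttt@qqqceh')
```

'-_--eh'

`\1` is not a pattern — it's the concrete string captured by group 1, re-applied verbatim.
Matches: at [0:6] → 'kkkkkq'; at [7:12] → 'tttt@'; at [12:16] → 'qqqc'.
Every occurrence is swapped for '-'.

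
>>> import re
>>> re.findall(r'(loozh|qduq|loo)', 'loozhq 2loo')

The regex engine tests alternatives in the order written; an earlier branch that matches wins even if a later one would match more.
With a single group, `findall` returns only what that group captured — 2 items.

['loozh', 'loo']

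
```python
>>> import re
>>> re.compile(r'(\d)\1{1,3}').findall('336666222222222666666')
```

['3', '6', '2', '2', '6', '6']

`\1` is not a pattern — it's the concrete string captured by group 1, re-applied verbatim.
Matches: at [0:2] match '33', group 1 = '3'; at [2:6] match '6666', group 1 = '6'; at [6:10] match '2222', group 1 = '2'; at [10:14] match '2222', group 1 = '2'; at [15:19] match '6666', group 1 = '6'; ….
Because there's exactly one group, `findall` drops the full match and keeps group 1 from each hit.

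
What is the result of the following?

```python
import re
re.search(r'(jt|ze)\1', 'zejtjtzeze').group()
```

`\1` is not a pattern — it's the concrete string captured by group 1, re-applied verbatim.
`re.search` scans for the first position where the pattern succeeds.
The match spans [2:6] → 'jtjt'.
Captured: group 1 = 'jt'.

'jtjt'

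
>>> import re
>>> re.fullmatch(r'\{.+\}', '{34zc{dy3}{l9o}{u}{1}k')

None

`fullmatch` succeeds only if the pattern covers the string from start to end.
Here the pattern can't cover the whole string, so the call returns None.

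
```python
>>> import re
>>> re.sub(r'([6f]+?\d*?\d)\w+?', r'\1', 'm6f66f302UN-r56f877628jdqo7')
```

This matches one or more of one of [6f] (lazy), then zero or more of a digit (lazy), then a digit (captured); then one or more of a word character (lazy).
A non-greedy quantifier consumes as few characters as it can — just enough that the remainder of the pattern still matches from where it stops; whatever follows it matches normally.
Matches: at [1:5] → '6f66'; at [5:8] → 'f30'; at [14:18] → '6f87'; at [19:22] → '628'.
`\1` in the replacement pulls in group 1's text for each match.

'm6f6f32UN-r56f8762jdqo7'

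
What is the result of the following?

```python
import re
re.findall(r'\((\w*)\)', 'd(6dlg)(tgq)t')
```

Matches: at [1:7] match '(6dlg)', group 1 = '6dlg'; at [7:12] match '(tgq)', group 1 = 'tgq'.
With a single group, `findall` returns only what that group captured — 2 items.

['6dlg', 'tgq']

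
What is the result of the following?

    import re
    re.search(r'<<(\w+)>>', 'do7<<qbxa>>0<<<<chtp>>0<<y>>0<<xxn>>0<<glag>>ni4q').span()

`re.search` scans for the first position where the pattern succeeds.
The match spans [3:11] → '<<qbxa>>'.
Captured: group 1 = 'qbxa'.

(3, 11)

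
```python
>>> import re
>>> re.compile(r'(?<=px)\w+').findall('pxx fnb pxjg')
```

Lookahead/lookbehind check context without consuming it, so the matched span excludes the asserted characters.
Scanning left to right: at [2:3] → 'x'; at [10:12] → 'jg'.
With no groups in the pattern, `findall` gives back each whole match — 2 here.

['x', 'jg']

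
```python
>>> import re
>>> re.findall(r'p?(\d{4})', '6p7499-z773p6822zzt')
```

Pattern: optionally a literal 'p'; then exactly 4 of a digit (captured).
Because there's exactly one group, `findall` drops the full match and keeps group 1 from each hit.

['7499', '6822']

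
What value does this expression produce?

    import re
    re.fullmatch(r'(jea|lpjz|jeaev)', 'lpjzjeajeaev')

None

For `fullmatch`, every character of the input must be accounted for by the pattern.
Here there's no way to consume every character, so the call returns None.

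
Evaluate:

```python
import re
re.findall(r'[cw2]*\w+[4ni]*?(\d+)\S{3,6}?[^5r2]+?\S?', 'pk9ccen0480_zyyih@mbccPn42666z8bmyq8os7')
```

The pattern matches zero or more of one of [cw2], then one or more of a word character, then zero or more of one of [4ni] (lazy); then one or more of a digit (captured); then 3 to 6 of a non-whitespace character (lazy), then one or more of any character except [5r2] (lazy), then optionally a non-whitespace character.
Scanning left to right: at [0:16] match 'pk9ccen0480_zyyi', group 1 = '0'; at [18:36] match 'mbccPn42666z8bmyq8', group 1 = '8'.
With a single group, `findall` returns only what that group captured — 2 items.

['0', '8']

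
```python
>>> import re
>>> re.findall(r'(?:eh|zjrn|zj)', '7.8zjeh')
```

['zj', 'eh']

Scanning left to right: at [3:5] → 'zj'; at [5:7] → 'eh'.
With no groups in the pattern, `findall` gives back each whole match — 2 here.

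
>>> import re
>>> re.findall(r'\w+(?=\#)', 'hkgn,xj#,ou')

['xj']

The positive lookaround only admits positions where the adjacent text matches; those characters stay outside the span.
Walking the string: at [5:7] → 'xj'.
`findall` yields the raw match text (1 of them) because the pattern has no groups.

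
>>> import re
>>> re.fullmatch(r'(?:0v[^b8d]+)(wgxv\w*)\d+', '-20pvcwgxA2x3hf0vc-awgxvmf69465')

This matches the literal '0v', then one or more of any character except [b8d] (non-capturing group); then the literal 'wg', then the literal 'xv', then zero or more of a word character (captured); then one or more of a digit.
`fullmatch` succeeds only if the pattern covers the string from start to end.
Here the pattern can't cover the whole string, so the call returns None.

None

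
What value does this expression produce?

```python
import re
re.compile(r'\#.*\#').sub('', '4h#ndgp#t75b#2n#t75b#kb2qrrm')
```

'4hkb2qrrm'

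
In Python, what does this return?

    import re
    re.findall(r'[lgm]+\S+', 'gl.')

['gl.']

The pattern matches one or more of one of [lgm]; then one or more of a non-whitespace character.
Walking the string: at [0:3] → 'gl.'.
No capturing groups, so `findall` returns the 1 full match string.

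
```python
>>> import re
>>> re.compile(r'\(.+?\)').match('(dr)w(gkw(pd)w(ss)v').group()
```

A `+?`/`*?`/`{m,n}?` starts at its minimum and grows only as far as needed for what follows to match.
With `match`, the pattern is implicitly anchored at the beginning.
The match spans [0:4] → '(dr)'.

'(dr)'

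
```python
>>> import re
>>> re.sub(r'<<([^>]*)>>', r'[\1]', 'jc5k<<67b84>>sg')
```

'jc5k[67b84]sg'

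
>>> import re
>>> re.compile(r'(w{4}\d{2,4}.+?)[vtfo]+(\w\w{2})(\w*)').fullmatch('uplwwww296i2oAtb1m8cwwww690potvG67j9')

None

This matches exactly 4 of the literal 'w', then 2 to 4 of a digit, then one or more of any character (lazy) (captured); then one or more of one of [vtfo]; then a word character, then exactly 2 of a word character (captured); then zero or more of a word character (captured).
`re.fullmatch` requires the pattern to consume the entire string.
Here the pattern can't cover the whole string, so the call returns None.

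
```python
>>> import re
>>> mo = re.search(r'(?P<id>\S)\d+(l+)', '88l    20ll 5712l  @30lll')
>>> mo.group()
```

The match spans [0:3] → '88l'.

'88l'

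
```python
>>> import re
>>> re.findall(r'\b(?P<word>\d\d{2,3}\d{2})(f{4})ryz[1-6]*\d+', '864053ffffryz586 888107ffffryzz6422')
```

This matches a word boundary (`\b`, zero-width); then a digit, then 2 to 3 of a digit, then exactly 2 of a digit (captured as 'word'); then exactly 4 of a literal 'f' (captured); then the literal 'ryz', then zero or more of a character in [1-6], then one or more of a digit.
`findall` packs the 2 group values into a tuple for every match.

[('864053', 'ffff')]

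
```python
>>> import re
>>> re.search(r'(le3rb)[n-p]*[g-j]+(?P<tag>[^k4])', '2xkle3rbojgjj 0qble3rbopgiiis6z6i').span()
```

This matches the literal 'le', then the literal '3rb' (captured); then zero or more of a character in [n-p], then one or more of a character in [g-j]; then any character except [k4] (captured as 'tag').
`re.search` tries every starting position until one works.
The match spans [3:14] → 'le3rbojgjj '.
Captured: group 1 = 'le3rb', group 2 = ' '.

(3, 14)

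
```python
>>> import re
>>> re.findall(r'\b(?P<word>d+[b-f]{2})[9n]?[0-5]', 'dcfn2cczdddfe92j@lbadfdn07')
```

['dcf']

Pattern: a word boundary (`\b`, zero-width); then one or more of a literal 'd', then exactly 2 of a character in [b-f] (captured as 'word'); then optionally one of [9n], then a character in [0-5].
Scanning left to right: at [0:5] match 'dcfn2', group 1 = 'dcf'.
With a single group, `findall` returns only what that group captured — 1 item.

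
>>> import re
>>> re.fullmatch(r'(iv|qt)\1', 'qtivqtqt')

`\1` is not a pattern — it's the concrete string captured by group 1, re-applied verbatim.
`fullmatch` succeeds only if the pattern covers the string from start to end.
Here the string isn't matched end-to-end, so the call returns None.

None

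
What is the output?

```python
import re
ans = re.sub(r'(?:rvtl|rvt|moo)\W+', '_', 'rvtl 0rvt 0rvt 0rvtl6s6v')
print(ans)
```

Matches: at [0:5] → 'rvtl '; at [6:10] → 'rvt '; at [11:15] → 'rvt '.
Every occurrence is swapped for '_'.

_0_0_0rvtl6s6v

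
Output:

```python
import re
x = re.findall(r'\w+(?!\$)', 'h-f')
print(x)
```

['h', 'f']

The negative lookahead/lookbehind blocks any match where the forbidden context is present.
Matches: at [0:1] → 'h'; at [2:3] → 'f'.
`findall` yields the raw match text (2 of them) because the pattern has no groups.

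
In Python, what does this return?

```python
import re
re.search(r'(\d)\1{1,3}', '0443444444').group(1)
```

'4'

The match spans [1:3] → '44'.
Captured: group 1 = '4'.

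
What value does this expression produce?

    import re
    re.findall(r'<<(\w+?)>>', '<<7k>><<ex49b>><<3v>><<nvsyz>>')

['7k', 'ex49b', '3v', 'nvsyz']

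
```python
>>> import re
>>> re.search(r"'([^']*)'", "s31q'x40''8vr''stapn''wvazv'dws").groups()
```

`re.search` scans for the first position where the pattern succeeds.
The match spans [4:9] → "'x40'".
Captured: group 1 = 'x40'.

('x40',)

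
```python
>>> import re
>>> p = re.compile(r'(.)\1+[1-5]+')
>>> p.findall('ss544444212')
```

['s']

The backreference `\1` re-matches whatever the first group consumed, character for character.
Walking the string: at [0:11] match 'ss544444212', group 1 = 's'.
With a single group, `findall` returns only what that group captured — 1 item.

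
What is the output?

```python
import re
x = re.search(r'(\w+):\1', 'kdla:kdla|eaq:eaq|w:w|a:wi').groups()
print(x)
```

('kdla',)

`\1` has to match the exact text group 1 already captured.
`re.search` tries every starting position until one works.
The match spans [0:9] → 'kdla:kdla'.
Captured: group 1 = 'kdla'.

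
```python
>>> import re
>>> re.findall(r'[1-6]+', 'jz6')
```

['6']

With no groups in the pattern, `findall` gives back each whole match — 1 here.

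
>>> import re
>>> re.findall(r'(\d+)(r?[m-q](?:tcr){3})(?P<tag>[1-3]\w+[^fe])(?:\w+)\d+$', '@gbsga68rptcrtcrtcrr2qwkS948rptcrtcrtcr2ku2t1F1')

[('948', 'rptcrtcrtcr', '2ku2t1')]

3 groups means the one result is a tuple of 3 captured strings — 1 here.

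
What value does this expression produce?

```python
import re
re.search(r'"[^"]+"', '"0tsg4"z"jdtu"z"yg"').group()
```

'"0tsg4"'

`re.search` tries every starting position until one works.
The match spans [0:7] → '"0tsg4"'.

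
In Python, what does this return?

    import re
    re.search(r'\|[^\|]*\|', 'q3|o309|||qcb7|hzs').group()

'|o309|'

The match spans [2:8] → '|o309|'.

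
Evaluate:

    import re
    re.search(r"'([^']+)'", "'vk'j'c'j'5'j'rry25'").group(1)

`re.search` tries every starting position until one works.
The match spans [0:4] → "'vk'".
Captured: group 1 = 'vk'.

'vk'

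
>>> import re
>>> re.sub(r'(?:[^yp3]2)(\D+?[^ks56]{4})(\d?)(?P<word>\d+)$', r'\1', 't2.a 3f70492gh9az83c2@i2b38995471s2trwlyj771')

Each match is replaced using the text its own group 1 captured.

't2.a 3f70492gh9az83c2@i2b38995471trwlyj'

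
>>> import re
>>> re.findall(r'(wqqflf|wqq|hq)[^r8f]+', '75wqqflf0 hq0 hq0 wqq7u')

['wqqflf']

`findall` collects group 1 from the one match (1 total).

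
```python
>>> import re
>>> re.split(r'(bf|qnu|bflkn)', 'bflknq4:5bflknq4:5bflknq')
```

Branches in `(...|...)` are attempted left-to-right; the first branch that allows the whole pattern to succeed is taken.
Matches to split on: at [0:2] → 'bf'; at [9:11] → 'bf'; at [18:20] → 'bf'.
With a capturing group present, the delimiter's captured portion is kept in the result list.

['', 'bf', 'lknq4:5', 'bf', 'lknq4:5', 'bf', 'lknq']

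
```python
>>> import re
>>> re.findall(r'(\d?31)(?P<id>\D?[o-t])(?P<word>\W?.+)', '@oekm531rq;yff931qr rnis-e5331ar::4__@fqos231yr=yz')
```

[('531', 'rq', ';yff931qr rnis-e5331ar::4__@fqos231yr=yz')]

With 3 capturing groups, `findall` returns a 3-tuple per match.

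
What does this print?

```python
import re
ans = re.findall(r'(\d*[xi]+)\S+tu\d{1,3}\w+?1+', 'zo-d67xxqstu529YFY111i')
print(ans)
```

['67xx']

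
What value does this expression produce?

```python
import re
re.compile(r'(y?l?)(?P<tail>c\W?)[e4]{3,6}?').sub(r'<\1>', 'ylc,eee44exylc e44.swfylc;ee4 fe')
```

'<yl>44ex<yl>.swf<yl> fe'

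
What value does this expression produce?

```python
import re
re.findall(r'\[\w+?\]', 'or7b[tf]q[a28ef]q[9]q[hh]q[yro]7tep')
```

['[tf]', '[a28ef]', '[9]', '[hh]', '[yro]']

With no groups in the pattern, `findall` gives back each whole match — 5 here.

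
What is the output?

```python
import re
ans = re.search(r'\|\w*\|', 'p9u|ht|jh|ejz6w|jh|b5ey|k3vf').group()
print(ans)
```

|ht|

The match spans [3:7] → '|ht|'.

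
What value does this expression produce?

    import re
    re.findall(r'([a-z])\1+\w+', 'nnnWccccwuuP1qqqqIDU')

['n']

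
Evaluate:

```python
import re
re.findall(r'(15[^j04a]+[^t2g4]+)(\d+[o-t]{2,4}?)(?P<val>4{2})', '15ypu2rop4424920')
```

The pattern matches the literal '15', then one or more of any character except [j04a], then one or more of any character except [t2g4] (captured); then one or more of a digit, then 2 to 4 of a character in [o-t] (lazy) (captured); then exactly 2 of a literal '4' (captured as 'val').
Scanning left to right: at [0:11] match '15ypu2rop44', groups = ('15ypu', '2rop', '44').
3 groups means the one result is a tuple of 3 captured strings — 1 here.

[('15ypu', '2rop', '44')]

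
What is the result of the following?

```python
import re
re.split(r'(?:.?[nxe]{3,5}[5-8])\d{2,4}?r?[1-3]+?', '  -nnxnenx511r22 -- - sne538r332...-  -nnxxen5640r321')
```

['  -n', '2 -- - sne538r332...-  -', '21']

Pattern: optionally any character, then 3 to 5 of one of [nxe], then a character in [5-8] (non-capturing group); then 2 to 4 of a digit (lazy), then optionally a literal 'r'; then one or more of a character in [1-3] (lazy).
A non-greedy quantifier consumes as few characters as it can — just enough that the remainder of the pattern still matches from where it stops; whatever follows it matches normally.
Matches to split on: at [4:15] → 'nxnenx511r2'; at [39:51] → 'nnxxen5640r3'.
The string is cut at each match, leaving 3 pieces.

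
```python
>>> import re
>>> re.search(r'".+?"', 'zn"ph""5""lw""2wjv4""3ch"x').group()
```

'"ph"'

`re.search` tries every starting position until one works.
The match spans [2:6] → '"ph"'.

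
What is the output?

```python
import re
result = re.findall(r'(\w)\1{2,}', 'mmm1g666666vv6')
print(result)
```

`\1` has to match the exact text group 1 already captured.
`findall` collects group 1 from each match (2 total).

['m', '6']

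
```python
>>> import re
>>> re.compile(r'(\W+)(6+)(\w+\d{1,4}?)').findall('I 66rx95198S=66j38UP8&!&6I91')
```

[(' ', '66', 'rx95198'), ('=', '66', 'j38UP8'), ('&!&', '6', 'I91')]

Pattern: one or more of a non-word character (captured); then one or more of a literal '6' (captured); then one or more of a word character, then 1 to 4 of a digit (lazy) (captured).
Matches: at [1:11] match ' 66rx95198', groups = (' ', '66', 'rx95198'); at [12:21] match '=66j38UP8', groups = ('=', '66', 'j38UP8'); at [21:28] match '&!&6I91', groups = ('&!&', '6', 'I91').
Multiple groups make `findall` return tuples — one 3-tuple for each match.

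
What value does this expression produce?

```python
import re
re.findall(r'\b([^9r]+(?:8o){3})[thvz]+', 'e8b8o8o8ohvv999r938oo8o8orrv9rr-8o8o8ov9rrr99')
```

This matches a word boundary (`\b`, zero-width); then one or more of any character except [9r], then the literal '8o' repeated 3 times (captured); then one or more of one of [thvz].
One capturing group, so `findall` returns just the captured substring from each match — 2 in all.

['e8b8o8o8o', '-8o8o8o']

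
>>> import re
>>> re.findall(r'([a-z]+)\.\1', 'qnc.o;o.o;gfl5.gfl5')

The backreference `\1` re-matches whatever the first group consumed, character for character.
`findall` collects group 1 from the one match (1 total).

['o']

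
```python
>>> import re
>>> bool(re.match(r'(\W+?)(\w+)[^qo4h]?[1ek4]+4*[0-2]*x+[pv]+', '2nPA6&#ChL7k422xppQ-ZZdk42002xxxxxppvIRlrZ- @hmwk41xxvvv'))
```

False

`re.match` only tries the pattern at the start of the string.
Here position 0 doesn't satisfy it, so the call returns None, and `bool(None)` is False.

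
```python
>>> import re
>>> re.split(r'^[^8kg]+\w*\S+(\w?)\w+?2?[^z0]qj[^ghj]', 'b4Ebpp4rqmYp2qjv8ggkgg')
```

['', '', '8ggkgg']

This matches anchored at the start of the string; then one or more of any character except [8kg], then zero or more of a word character, then one or more of a non-whitespace character; then optionally a word character (captured); then one or more of a word character (lazy); then optionally the literal '2', then any character except [z0], then the literal 'qj'; then any character except [ghj].
The group in the pattern means `split` returns the separators' captures alongside the pieces.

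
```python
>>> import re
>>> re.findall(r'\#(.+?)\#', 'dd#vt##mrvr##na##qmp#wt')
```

['vt', 'mrvr', 'na', 'qmp']

The `?` after the quantifier makes it lazy — it takes as little as possible before letting the rest of the pattern try.
`findall` collects group 1 from each match (4 total).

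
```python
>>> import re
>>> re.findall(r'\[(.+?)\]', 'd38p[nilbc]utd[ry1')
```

['nilbc']

Scanning left to right: at [4:11] match '[nilbc]', group 1 = 'nilbc'.
Because there's exactly one group, `findall` drops the full match and keeps group 1 from the one hit.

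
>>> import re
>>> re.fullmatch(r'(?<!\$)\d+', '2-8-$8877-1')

None

For `fullmatch`, every character of the input must be accounted for by the pattern.
Here the string isn't matched end-to-end, so the call returns None.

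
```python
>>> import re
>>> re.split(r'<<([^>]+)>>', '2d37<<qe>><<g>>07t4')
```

['2d37', 'qe', '', 'g', '07t4']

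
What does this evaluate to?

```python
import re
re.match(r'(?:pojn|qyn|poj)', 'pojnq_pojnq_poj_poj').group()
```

Alternation tries branches left to right and keeps the first one that lets the overall match succeed at that position.
With `match`, the pattern is implicitly anchored at the beginning.
The match spans [0:4] → 'pojn'.

'pojn'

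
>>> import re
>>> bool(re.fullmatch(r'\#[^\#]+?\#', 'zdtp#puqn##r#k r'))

`fullmatch` succeeds only if the pattern covers the string from start to end.
Here the pattern can't cover the whole string, so the call returns None, and `bool(None)` is False.

False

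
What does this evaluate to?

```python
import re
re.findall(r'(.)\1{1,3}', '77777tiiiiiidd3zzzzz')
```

The backreference `\1` re-matches whatever the first group consumed, character for character.
Because there's exactly one group, `findall` drops the full match and keeps group 1 from each hit.

['7', 'i', 'i', 'd', 'z']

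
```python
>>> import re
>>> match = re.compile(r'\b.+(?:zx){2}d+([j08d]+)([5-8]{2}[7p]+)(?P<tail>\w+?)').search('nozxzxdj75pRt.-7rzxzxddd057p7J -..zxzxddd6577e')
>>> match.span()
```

(0, 46)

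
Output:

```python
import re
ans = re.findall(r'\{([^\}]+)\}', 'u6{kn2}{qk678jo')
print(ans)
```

['kn2']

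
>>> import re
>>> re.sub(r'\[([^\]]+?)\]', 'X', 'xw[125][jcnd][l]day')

'xwXXXday'

`sub` substitutes 'X' at each match site.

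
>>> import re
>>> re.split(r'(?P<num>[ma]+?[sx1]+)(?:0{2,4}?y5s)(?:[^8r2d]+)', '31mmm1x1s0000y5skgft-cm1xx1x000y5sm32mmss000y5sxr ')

Pattern: one or more of one of [ma] (lazy), then one or more of one of [sx1] (captured as 'num'); then 2 to 4 of the literal '0' (lazy), then the literal 'y5s' (non-capturing group); then one or more of any character except [8r2d] (non-capturing group).
Matches to split on: at [2:36] → 'mmm1x1s0000y5skgft-cm1xx1x000y5sm3'; at [37:48] → 'mmss000y5sx'.
`re.split` interleaves the captured-group text with the surrounding fragments.

['31', 'mmm1x1s', '2', 'mmss', 'r ']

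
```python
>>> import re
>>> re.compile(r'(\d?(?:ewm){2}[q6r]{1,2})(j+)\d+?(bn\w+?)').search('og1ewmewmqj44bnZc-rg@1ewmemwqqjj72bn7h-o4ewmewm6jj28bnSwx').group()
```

'1ewmewmqj44bnZ'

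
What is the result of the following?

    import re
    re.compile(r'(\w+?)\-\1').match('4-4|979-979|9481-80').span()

`match` is anchored at position 0; if the pattern doesn't fit there, it returns None.
The match spans [0:3] → '4-4'.

(0, 3)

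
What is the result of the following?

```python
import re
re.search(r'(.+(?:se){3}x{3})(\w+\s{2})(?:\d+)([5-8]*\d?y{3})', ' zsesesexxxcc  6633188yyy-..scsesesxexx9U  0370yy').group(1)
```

' zsesesexxx'

This matches one or more of any character, then the literal 'se' repeated 3 times, then exactly 3 of the literal 'x' (captured); then one or more of a word character, then exactly 2 of whitespace (captured); then one or more of a digit (non-capturing group); then zero or more of a character in [5-8], then optionally a digit, then exactly 3 of a literal 'y' (captured).
`search` walks the string left to right and returns the first match it finds.
The match spans [0:25] → ' zsesesexxxcc  6633188yyy'.
Captured: group 1 = ' zsesesexxx', group 2 = 'cc  ', group 3 = 'yyy'.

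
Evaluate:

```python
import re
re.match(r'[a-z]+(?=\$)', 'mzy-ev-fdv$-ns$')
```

With `match`, the pattern is implicitly anchored at the beginning.
Here the string doesn't start with a match, so the call returns None.

None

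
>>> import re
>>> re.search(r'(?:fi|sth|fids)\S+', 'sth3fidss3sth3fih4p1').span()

`re.search` tries every starting position until one works.
The match spans [0:20] → 'sth3fidss3sth3fih4p1'.

(0, 20)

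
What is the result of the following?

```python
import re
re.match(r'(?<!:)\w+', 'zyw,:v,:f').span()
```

`re.match` won't scan ahead — the pattern has to work from the very first character.
The match spans [0:3] → 'zyw'.

(0, 3)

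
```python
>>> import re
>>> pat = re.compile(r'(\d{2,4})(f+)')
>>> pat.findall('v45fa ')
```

[('45', 'f')]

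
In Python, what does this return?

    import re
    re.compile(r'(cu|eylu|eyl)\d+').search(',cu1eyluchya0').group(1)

The match spans [1:4] → 'cu1'.
Captured: group 1 = 'cu'.

'cu'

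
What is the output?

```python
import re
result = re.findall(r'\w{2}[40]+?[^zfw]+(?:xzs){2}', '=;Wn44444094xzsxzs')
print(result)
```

Since nothing is captured, `findall` lists the 1 matched substring directly.

['Wn44444094xzsxzs']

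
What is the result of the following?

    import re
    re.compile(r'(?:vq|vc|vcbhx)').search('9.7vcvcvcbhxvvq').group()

'vc'

The match spans [3:5] → 'vc'.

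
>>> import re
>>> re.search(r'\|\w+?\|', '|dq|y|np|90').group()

'|dq|'

Unlike `match`, `search` isn't anchored — it looks for the pattern anywhere in the string.
The match spans [0:4] → '|dq|'.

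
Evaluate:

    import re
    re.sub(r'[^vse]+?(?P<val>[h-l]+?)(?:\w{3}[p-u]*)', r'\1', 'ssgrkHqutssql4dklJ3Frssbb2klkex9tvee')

Pattern: one or more of any character except [vse] (lazy); then one or more of a character in [h-l] (lazy) (captured as 'val'); then exactly 3 of a word character, then zero or more of a character in [p-u] (non-capturing group).
A `+?`/`*?`/`{m,n}?` starts at its minimum and grows only as far as needed for what follows to match.
Matches: at [2:12] → 'grkHqutssq'; at [12:19] → 'l4dklJ3'; at [23:30] → 'bb2klke'.
The replacement refers to a captured group, so each match is rewritten using its own captured text.

'sskkFrsskx9tvee'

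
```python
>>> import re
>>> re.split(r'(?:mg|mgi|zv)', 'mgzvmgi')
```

['', '', '', 'i']

`|` is ordered: at each position the engine commits to the first alternative that works.
The string is cut at each match, leaving 4 pieces.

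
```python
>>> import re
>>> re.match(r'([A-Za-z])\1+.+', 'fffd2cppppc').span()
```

(0, 11)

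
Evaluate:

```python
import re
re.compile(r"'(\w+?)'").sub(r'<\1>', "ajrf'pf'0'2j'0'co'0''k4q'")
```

"ajrf<pf>0<2j>0<co>0'<k4q>"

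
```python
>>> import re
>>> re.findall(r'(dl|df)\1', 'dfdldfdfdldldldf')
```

After group 1 captures some text, `\1` only succeeds where that same text appears again.
One capturing group, so `findall` returns just the captured substring from each match — 2 in all.

['df', 'dl']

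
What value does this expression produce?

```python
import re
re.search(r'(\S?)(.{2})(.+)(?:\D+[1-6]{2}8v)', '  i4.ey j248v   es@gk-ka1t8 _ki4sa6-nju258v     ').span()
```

(0, 43)

Pattern: optionally a non-whitespace character (captured); then exactly 2 of any character (captured); then one or more of any character (captured); then one or more of a non-digit, then exactly 2 of a character in [1-6], then the literal '8v' (non-capturing group).
`re.search` scans for the first position where the pattern succeeds.
The match spans [0:43] → '  i4.ey j248v   es@gk-ka1t8 _ki4sa6-nju258v'.
Captured: group 1 = '', group 2 = '  ', group 3 = 'i4.ey j248v   es@gk-ka1t8 _ki4sa6-nj'.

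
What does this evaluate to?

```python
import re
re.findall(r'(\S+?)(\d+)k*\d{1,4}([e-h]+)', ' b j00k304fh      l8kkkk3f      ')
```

[('j', '00', 'fh'), ('l', '8', 'f')]

The pattern matches one or more of a non-whitespace character (lazy) (captured); then one or more of a digit (captured); then zero or more of the literal 'k', then 1 to 4 of a digit; then one or more of a character in [e-h] (captured).
Matches: at [3:12] match 'j00k304fh', groups = ('j', '00', 'fh'); at [18:26] match 'l8kkkk3f', groups = ('l', '8', 'f').
3 groups means each result is a tuple of 3 captured strings — 2 here.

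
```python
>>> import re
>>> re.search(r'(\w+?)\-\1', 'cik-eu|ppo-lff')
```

The backreference `\1` re-matches whatever the first group consumed, character for character.
Here no position works, so the call returns None.

None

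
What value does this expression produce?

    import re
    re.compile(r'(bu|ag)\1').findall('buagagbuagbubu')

`\1` is not a pattern — it's the concrete string captured by group 1, re-applied verbatim.
Because there's exactly one group, `findall` drops the full match and keeps group 1 from each hit.

['ag', 'bu']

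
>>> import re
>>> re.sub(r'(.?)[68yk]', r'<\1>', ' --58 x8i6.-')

Pattern: optionally any character (captured); then one of [68yk].
Matches: at [3:5] → '58'; at [6:8] → 'x8'; at [8:10] → 'i6'.
Each match is replaced using the text its own group 1 captured.

' --<5> <x><i>.-'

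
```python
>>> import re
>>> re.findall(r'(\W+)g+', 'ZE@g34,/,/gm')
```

Pattern: one or more of a non-word character (captured); then one or more of a literal 'g'.
One capturing group, so `findall` returns just the captured substring from each match — 2 in all.

['@', ',/,/']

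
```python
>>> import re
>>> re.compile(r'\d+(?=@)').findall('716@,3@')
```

['716', '3']

Lookahead/lookbehind check context without consuming it, so the matched span excludes the asserted characters.
Scanning left to right: at [0:3] → '716'; at [5:6] → '3'.
No capturing groups, so `findall` returns the 2 full match strings.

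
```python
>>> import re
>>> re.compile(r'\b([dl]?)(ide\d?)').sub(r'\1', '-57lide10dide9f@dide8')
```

'-57lide10dide9f@d'

This matches a word boundary (`\b`, zero-width); then optionally one of [dl] (captured); then the literal 'ide', then optionally a digit (captured).
Each match is replaced using the text its own group 1 captured.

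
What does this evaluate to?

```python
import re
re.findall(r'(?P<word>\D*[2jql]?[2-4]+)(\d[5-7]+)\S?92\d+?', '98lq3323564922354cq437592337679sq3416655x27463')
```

[('lq3323', '56'), ('cq43', '75')]

The pattern matches zero or more of a non-digit, then optionally one of [2jql], then one or more of a character in [2-4] (captured as 'word'); then a digit, then one or more of a character in [5-7] (captured); then optionally a non-whitespace character, then the literal '92', then one or more of a digit (lazy).
Scanning left to right: at [2:14] match 'lq3323564922', groups = ('lq3323', '56'); at [17:26] match 'cq4375923', groups = ('cq43', '75').
Multiple groups make `findall` return tuples — one 2-tuple for each match.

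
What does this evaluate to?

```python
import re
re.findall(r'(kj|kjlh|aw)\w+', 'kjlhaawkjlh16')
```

`|` is ordered: at each position the engine commits to the first alternative that works.
Walking the string: at [0:13] match 'kjlhaawkjlh16', group 1 = 'kj'.
`findall` collects group 1 from the one match (1 total).

['kj']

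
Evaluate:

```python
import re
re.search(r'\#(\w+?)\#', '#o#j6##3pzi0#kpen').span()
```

(0, 3)

The match spans [0:3] → '#o#'.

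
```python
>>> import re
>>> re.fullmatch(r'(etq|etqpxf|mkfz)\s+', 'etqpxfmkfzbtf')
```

For `fullmatch`, every character of the input must be accounted for by the pattern.
Here the string isn't matched end-to-end, so the call returns None.

None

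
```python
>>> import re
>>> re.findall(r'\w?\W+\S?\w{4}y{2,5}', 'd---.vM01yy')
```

['d---.vM01yy']

Pattern: optionally a word character, then one or more of a non-word character; then optionally a non-whitespace character, then exactly 4 of a word character, then 2 to 5 of a literal 'y'.
Walking the string: at [0:11] → 'd---.vM01yy'.
`findall` yields the raw match text (1 of them) because the pattern has no groups.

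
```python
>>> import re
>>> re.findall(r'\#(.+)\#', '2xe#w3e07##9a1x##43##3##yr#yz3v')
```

['w3e07##9a1x##43##3##yr']

Scanning left to right: at [3:27] match '#w3e07##9a1x##43##3##yr#', group 1 = 'w3e07##9a1x##43##3##yr'.
`findall` collects group 1 from the one match (1 total).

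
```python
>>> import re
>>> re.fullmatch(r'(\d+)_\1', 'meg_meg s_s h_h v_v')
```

None

`\1` is not a pattern — it's the concrete string captured by group 1, re-applied verbatim.
`fullmatch` succeeds only if the pattern covers the string from start to end.
Here there's no way to consume every character, so the call returns None.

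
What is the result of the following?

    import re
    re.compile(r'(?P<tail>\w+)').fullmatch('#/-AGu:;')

This matches one or more of a word character (captured as 'tail').
For `fullmatch`, every character of the input must be accounted for by the pattern.
Here the pattern can't cover the whole string, so the call returns None.

None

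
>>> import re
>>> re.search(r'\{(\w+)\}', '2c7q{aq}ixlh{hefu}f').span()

(4, 8)

`search` walks the string left to right and returns the first match it finds.
The match spans [4:8] → '{aq}'.
Captured: group 1 = 'aq'.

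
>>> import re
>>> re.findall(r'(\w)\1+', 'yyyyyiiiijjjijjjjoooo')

`\1` has to match the exact text group 1 already captured.
One capturing group, so `findall` returns just the captured substring from each match — 5 in all.

['y', 'i', 'j', 'j', 'o']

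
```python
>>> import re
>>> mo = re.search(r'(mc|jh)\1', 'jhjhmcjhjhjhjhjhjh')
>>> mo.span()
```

(0, 4)

A backreference is literal: `\1` must see the identical characters the first group matched.
`re.search` scans for the first position where the pattern succeeds.
The match spans [0:4] → 'jhjh'.
Captured: group 1 = 'jh'.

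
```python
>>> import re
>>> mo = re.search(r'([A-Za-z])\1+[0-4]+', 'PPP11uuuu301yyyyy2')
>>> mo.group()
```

'PPP11'

`\1` is not a pattern — it's the concrete string captured by group 1, re-applied verbatim.
`re.search` tries every starting position until one works.
The match spans [0:5] → 'PPP11'.
Captured: group 1 = 'P'.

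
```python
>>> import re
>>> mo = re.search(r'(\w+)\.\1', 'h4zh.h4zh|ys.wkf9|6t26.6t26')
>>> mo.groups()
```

('h4zh',)

The match spans [0:9] → 'h4zh.h4zh'.
Captured: group 1 = 'h4zh'.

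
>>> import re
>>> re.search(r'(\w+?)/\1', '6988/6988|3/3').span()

The backreference `\1` re-matches whatever the first group consumed, character for character.
The match spans [0:9] → '6988/6988'.

(0, 9)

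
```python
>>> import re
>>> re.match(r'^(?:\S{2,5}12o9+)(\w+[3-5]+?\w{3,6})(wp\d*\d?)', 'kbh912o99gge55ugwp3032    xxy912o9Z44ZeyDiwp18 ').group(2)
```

'wp3032'

The match spans [0:22] → 'kbh912o99gge55ugwp3032'.
Captured: group 1 = 'gge55ug', group 2 = 'wp3032'.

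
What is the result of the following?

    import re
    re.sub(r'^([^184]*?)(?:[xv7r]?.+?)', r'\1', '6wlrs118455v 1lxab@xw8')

'wlrs118455v 1lxab@xw8'

Because the quantifier is non-greedy, it stops expanding at the earliest point where the rest of the pattern can succeed.
The replacement refers to a captured group, so each match is rewritten using its own captured text.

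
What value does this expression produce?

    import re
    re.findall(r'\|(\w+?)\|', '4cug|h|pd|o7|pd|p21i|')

`findall` collects group 1 from each match (3 total).

['h', 'o7', 'p21i']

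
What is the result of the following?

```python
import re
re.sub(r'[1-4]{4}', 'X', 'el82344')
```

Pattern: exactly 4 of a character in [1-4].
Matches: at [3:7] → '2344'.
Each match is replaced by 'X'.

'el8X'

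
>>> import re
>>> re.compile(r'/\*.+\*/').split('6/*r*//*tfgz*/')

['6', '']

Each match becomes a cut point; 2 segments remain.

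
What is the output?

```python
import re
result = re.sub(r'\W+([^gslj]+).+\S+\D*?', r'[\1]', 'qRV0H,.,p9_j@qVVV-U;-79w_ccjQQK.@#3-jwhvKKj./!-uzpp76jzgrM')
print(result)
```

The replacement refers to a captured group, so each match is rewritten using its own captured text.

qRV0H[p9_]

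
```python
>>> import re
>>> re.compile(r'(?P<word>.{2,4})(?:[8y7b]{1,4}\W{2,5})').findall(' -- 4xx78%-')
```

[' 4xx']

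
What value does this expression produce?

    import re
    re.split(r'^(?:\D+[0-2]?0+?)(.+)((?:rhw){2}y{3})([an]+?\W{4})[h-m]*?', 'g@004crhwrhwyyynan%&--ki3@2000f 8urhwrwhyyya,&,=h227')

['', '4c', 'rhwrhwyyy', 'nan%&--', 'ki3@2000f 8urhwrwhyyya,&,=h227']

Because the quantifier is non-greedy, it stops expanding at the earliest point where the rest of the pattern can succeed.
With a capturing group present, the delimiter's captured portion is kept in the result list.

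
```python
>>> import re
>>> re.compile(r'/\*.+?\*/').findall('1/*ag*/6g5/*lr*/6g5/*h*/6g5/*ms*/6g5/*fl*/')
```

Lazy quantifiers expand one character at a time until the remainder of the pattern can match.
Walking the string: at [1:7] → '/*ag*/'; at [10:16] → '/*lr*/'; at [19:24] → '/*h*/'; at [27:33] → '/*ms*/'; at [36:42] → '/*fl*/'.
Since nothing is captured, `findall` lists the 5 matched substrings directly.

['/*ag*/', '/*lr*/', '/*h*/', '/*ms*/', '/*fl*/']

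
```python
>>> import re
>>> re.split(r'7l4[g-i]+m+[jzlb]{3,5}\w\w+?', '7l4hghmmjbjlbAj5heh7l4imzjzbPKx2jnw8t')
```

['', '5heh', 'x2jnw8t']

This matches the literal '7l4', then one or more of a character in [g-i], then one or more of a literal 'm'; then 3 to 5 of one of [jzlb], then a word character, then one or more of a word character (lazy).
Matches to split on: at [0:15] → '7l4hghmmjbjlbAj'; at [19:30] → '7l4imzjzbPK'.
The string is cut at each match, leaving 3 pieces.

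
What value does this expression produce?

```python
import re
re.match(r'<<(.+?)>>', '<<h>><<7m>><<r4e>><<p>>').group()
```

Lazy quantifiers expand one character at a time until the remainder of the pattern can match.
With `match`, the pattern is implicitly anchored at the beginning.
The match spans [0:5] → '<<h>>'.
Captured: group 1 = 'h'.

'<<h>>'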